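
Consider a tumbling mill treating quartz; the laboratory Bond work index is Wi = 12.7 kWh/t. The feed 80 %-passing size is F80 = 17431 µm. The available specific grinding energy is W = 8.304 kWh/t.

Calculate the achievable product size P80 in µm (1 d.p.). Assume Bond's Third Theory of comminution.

P80 = 187.9 µm

W = 10 Wi (P80^-0.5 − F80^-0.5)
P80^-0.5 = F80^-0.5 + W/(10 Wi)
  = 8.3040/(10·12.7) + 1/√17431 = 0.065386 + 0.007574 = 0.072960
P80 = (1/0.072960)² = 13.7061² = 187.86 µm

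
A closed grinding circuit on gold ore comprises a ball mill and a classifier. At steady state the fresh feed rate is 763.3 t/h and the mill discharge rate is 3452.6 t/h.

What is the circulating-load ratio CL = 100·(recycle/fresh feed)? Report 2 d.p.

M = F + R at steady state, so:
R = M − F = 3452.6 − 763.3 = 2689.3 t/h
CL = 100·R/F = 100·2689.3/763.3 = 352.33 %

CL = 352.33 %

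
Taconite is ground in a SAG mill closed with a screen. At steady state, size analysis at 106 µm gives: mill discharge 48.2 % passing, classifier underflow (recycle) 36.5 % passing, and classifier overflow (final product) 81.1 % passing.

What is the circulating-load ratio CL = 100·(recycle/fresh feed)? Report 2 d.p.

CL = 281.20 %

Two-product formula at 106 µm:
(1+r)·d = r·u + o ⇒ r = (o−d)/(d−u)
r = (81.1 − 48.2)/(48.2 − 36.5) = 32.9/11.7 = 2.8120
CL = 100·r = 281.20 %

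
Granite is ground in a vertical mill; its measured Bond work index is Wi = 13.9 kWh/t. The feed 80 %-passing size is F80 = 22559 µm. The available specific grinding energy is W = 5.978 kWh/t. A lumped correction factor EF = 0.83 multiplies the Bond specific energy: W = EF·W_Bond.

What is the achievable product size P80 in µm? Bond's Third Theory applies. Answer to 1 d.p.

W = 10 Wi / √P80 − 10 Wi / √F80
W_Bond = W / EF = 5.978 / 0.83 = 7.2024 kWh/t
⇒ 1/√P80 = W_Bond/(10·Wi) + 1/√F80
  = 7.2024/(10·13.9) + 1/√22559 = 0.051816 + 0.006658 = 0.058474
P80 = (1/0.058474)² = 17.1017² = 292.47 µm

P80 = 292.5 µm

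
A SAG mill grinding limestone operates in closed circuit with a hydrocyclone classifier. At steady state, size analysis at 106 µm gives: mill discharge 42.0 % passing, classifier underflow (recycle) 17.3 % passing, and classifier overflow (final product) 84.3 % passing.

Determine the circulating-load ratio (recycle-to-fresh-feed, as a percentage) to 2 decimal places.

CL = 171.26 %

Classifier node, passing 106 µm:
d + r·d = r·u + o → r(d−u) = o−d
r = (84.3 − 42.0)/(42.0 − 17.3) = 42.3/24.7 = 1.7126
CL = 100·r = 171.26 %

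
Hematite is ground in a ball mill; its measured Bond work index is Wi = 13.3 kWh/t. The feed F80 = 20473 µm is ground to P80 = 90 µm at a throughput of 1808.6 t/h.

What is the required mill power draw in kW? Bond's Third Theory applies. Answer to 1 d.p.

W_Bond = 10·Wi·(1/√P₈₀ − 1/√F₈₀)
W = 10·13.3·(1/√90 − 1/√20473) = 10·13.3·(0.098420) = 13.0899 kWh/t
Power = W × throughput = 13.0899 kWh/t × 1808.6 t/h = 23674.4 kW

P = 23674.4 kW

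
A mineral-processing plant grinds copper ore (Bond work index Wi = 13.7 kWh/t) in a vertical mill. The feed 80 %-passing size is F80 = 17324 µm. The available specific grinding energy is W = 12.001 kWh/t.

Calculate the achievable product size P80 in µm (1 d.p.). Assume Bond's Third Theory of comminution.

P80 = 110.3 µm

Bond:  W = 10 Wi (1/√P − 1/√F)
P80^(−½) = W/(10 Wi) + F80^(−½)
  = 12.0010/(10·13.7) + 1/√17324 = 0.087599 + 0.007598 = 0.095196
P80 = (1/0.095196)² = 10.5046² = 110.35 µm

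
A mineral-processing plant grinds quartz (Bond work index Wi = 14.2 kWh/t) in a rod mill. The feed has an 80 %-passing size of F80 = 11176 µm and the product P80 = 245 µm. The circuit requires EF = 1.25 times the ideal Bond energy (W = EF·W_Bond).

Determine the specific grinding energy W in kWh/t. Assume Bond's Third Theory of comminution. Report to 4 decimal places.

W = 9.6610 kWh/t

Bond:  W = 10 Wi (1/√P − 1/√F)
1/√245 = 0.063888;  1/√11176 = 0.009459
W = 10·14.2·(0.063888 − 0.009459) = 7.7288 kWh/t
With EF = 1.25: W = 7.7288·1.25 = 9.6610 kWh/t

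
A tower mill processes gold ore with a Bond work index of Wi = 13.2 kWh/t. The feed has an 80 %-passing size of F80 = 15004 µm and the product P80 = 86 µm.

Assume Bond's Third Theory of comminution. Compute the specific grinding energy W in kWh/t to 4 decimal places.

W = 13.1563 kWh/t

W = 10·Wi·(P80^(-½) − F80^(-½))
1/√86 = 0.107833;  1/√15004 = 0.008164
W = 10·13.2·(0.107833 − 0.008164) = 13.1563 kWh/t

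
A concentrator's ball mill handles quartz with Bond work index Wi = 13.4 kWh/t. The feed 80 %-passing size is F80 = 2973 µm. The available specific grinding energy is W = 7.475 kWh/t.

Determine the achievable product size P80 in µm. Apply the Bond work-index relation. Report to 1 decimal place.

W = 10·Wi·(P80^(-½) − F80^(-½))
P80^(−½) = W/(10 Wi) + F80^(−½)
  = 7.4750/(10·13.4) + 1/√2973 = 0.055784 + 0.018340 = 0.074124
P80 = (1/0.074124)² = 13.4910² = 182.01 µm

P80 = 182.0 µm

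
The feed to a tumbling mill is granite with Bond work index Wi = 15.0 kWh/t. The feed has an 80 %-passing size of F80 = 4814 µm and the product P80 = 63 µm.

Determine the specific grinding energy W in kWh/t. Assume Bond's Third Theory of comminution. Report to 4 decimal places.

W = 10 Wi (1/√P80 − 1/√F80)  [Bond]
1/√63 = 0.125988;  1/√4814 = 0.014413
W = 10·15.0·(0.125988 − 0.014413) = 16.7363 kWh/t

W = 16.7363 kWh/t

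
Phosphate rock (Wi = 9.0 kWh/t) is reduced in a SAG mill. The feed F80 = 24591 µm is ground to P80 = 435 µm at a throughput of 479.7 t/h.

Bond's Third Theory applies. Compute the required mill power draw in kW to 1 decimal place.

W = 10·Wi·(P80^(-½) − F80^(-½))
W = 10·9.0·(1/√435 − 1/√24591) = 10·9.0·(0.041569) = 3.7412 kWh/t
Power = W × throughput = 3.7412 kWh/t × 479.7 t/h = 1794.7 kW

P = 1794.7 kW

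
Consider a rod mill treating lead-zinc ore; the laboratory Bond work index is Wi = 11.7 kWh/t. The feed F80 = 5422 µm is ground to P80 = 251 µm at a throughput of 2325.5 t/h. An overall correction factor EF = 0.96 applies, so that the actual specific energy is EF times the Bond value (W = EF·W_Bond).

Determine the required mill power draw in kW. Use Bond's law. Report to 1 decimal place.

P = 12939.5 kW

W = 10·Wi·[P80^(−½) − F80^(−½)]
W = 10·11.7·(1/√251 − 1/√5422) = 10·11.7·(0.049539) = 5.7960 kWh/t
Apply correction: 5.7960 × 0.96 = 5.5642 kWh/t
P_mill = W·ṁ = 5.5642·2325.5 = 12939.5 kW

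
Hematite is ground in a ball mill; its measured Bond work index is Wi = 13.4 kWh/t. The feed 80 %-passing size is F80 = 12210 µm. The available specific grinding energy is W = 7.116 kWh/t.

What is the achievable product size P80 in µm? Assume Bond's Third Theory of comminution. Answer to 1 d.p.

P80 = 258.9 µm

W = 10·Wi·[P80^(−½) − F80^(−½)]
⇒ 1/√P80 = W/(10 Wi) + 1/√F80
  = 7.1160/(10·13.4) + 1/√12210 = 0.053104 + 0.009050 = 0.062154
P80 = (1/0.062154)² = 16.0890² = 258.86 µm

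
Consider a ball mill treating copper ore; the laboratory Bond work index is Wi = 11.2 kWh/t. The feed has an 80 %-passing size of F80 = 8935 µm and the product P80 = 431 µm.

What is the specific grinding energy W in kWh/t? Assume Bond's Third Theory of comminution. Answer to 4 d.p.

W = 4.2100 kWh/t

W_Bond = 10·Wi·(1/√P₈₀ − 1/√F₈₀)
1/√431 = 0.048168;  1/√8935 = 0.010579
W = 10·11.2·(0.048168 − 0.010579) = 4.2100 kWh/t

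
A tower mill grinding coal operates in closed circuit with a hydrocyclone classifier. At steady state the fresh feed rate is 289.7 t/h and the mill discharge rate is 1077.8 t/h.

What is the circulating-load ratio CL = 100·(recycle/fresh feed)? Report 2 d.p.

CL = 272.04 %

Steady state: M = F + R.
R = M − F = 1077.8 − 289.7 = 788.1 t/h
CL = 100·R/F = 100·788.1/289.7 = 272.04 %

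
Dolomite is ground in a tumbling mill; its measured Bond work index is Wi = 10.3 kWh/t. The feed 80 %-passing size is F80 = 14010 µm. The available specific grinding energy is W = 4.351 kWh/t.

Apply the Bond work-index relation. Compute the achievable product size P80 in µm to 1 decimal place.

W = 10·Wi·(P80^(-½) − F80^(-½))
⇒ 1/√P80 = W/(10·Wi) + 1/√F80
  = 4.3510/(10·10.3) + 1/√14010 = 0.042243 + 0.008449 = 0.050691
P80 = (1/0.050691)² = 19.7273² = 389.17 µm

P80 = 389.2 µm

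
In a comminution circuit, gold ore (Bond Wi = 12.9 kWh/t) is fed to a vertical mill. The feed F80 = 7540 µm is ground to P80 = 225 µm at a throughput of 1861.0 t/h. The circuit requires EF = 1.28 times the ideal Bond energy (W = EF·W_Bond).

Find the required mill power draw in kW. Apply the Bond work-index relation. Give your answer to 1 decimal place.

W = 10·Wi·(P80^(-½) − F80^(-½))
W = 10·12.9·(1/√225 − 1/√7540) = 10·12.9·(0.055150) = 7.1144 kWh/t
Apply correction: 7.1144 × 1.28 = 9.1064 kWh/t
Mill draw = 9.1064 × 1861.0 = 16947.1 kW

P = 16947.1 kW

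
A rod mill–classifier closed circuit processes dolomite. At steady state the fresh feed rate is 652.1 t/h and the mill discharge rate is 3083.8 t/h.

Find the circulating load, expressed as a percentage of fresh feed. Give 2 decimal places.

CL = 372.90 %

Mill node: discharge = fresh + recycle.
R = M − F = 3083.8 − 652.1 = 2431.7 t/h
CL = 100·R/F = 100·2431.7/652.1 = 372.90 %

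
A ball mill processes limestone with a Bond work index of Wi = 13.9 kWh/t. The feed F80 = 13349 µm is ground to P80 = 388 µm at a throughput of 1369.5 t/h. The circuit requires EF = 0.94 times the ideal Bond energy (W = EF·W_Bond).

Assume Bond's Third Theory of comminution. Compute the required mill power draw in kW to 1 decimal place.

W_Bond = 10·Wi·(1/√P₈₀ − 1/√F₈₀)
W = 10·13.9·(1/√388 − 1/√13349) = 10·13.9·(0.042112) = 5.8536 kWh/t
Apply correction: 5.8536 × 0.94 = 5.5024 kWh/t
Power = W × throughput = 5.5024 kWh/t × 1369.5 t/h = 7535.5 kW

P = 7535.5 kW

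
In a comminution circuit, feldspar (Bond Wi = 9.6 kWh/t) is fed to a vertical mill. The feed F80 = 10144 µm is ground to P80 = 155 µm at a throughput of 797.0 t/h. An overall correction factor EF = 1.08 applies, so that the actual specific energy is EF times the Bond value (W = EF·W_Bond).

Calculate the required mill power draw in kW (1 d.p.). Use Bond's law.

P = 5816.8 kW

W = 10 Wi (P80^-0.5 − F80^-0.5)
W = 10·9.6·(1/√155 − 1/√10144) = 10·9.6·(0.070393) = 6.7577 kWh/t
With EF = 1.08: W = 6.7577·1.08 = 7.2984 kWh/t
Power = W × throughput = 7.2984 kWh/t × 797.0 t/h = 5816.8 kW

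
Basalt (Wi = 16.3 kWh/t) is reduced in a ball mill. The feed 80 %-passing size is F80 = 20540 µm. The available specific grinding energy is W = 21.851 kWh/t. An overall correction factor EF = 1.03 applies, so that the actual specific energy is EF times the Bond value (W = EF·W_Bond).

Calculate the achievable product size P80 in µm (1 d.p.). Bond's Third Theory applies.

W = 10 Wi (P80^-0.5 − F80^-0.5)
W_Bond = W / EF = 21.851 / 1.03 = 21.2146 kWh/t
⇒ 1/√P80 = W_Bond/(10 Wi) + 1/√F80
  = 21.2146/(10·16.3) + 1/√20540 = 0.130151 + 0.006977 = 0.137128
P80 = (1/0.137128)² = 7.2924² = 53.18 µm

P80 = 53.2 µm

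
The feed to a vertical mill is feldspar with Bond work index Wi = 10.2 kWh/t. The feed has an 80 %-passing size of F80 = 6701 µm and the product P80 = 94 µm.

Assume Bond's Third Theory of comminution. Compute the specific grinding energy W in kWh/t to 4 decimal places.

W = 10 Wi (P80^-0.5 − F80^-0.5)
1/√94 = 0.103142;  1/√6701 = 0.012216
W = 10·10.2·(0.103142 − 0.012216) = 9.2745 kWh/t

W = 9.2745 kWh/t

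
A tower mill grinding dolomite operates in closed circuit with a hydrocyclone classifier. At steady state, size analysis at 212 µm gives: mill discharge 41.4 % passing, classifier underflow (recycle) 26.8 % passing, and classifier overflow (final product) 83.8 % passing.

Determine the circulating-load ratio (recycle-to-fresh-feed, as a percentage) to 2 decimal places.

CL = 290.41 %

Two-product formula at 212 µm:
r = (o − d)/(d − u)
r = (83.8 − 41.4)/(41.4 − 26.8) = 42.4/14.6 = 2.9041
CL = 100·r = 290.41 %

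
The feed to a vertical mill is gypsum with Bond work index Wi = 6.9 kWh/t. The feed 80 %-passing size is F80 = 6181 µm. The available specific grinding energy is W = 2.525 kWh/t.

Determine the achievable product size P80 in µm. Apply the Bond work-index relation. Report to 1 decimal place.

W = 10 Wi / √P80 − 10 Wi / √F80
⇒ 1/√P80 = W/(10 Wi) + 1/√F80
  = 2.5250/(10·6.9) + 1/√6181 = 0.036594 + 0.012720 = 0.049314
P80 = (1/0.049314)² = 20.2783² = 411.21 µm

P80 = 411.2 µm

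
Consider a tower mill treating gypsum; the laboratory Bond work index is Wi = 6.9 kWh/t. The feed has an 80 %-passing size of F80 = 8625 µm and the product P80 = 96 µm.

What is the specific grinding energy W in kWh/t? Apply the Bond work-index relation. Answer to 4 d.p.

W = 6.2993 kWh/t

W = 10 Wi / √P80 − 10 Wi / √F80
1/√96 = 0.102062;  1/√8625 = 0.010768
W = 10·6.9·(0.102062 − 0.010768) = 6.2993 kWh/t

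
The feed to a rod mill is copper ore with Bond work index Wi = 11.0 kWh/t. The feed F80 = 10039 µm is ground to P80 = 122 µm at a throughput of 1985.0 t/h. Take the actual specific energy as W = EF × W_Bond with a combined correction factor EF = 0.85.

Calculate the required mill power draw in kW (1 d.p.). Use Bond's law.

P = 14950.8 kW

W = 10 Wi / √P80 − 10 Wi / √F80
W = 10·11.0·(1/√122 − 1/√10039) = 10·11.0·(0.080555) = 8.8611 kWh/t
W_actual = 0.85 × 8.8611 = 7.5319 kWh/t
Power = W × throughput = 7.5319 kWh/t × 1985.0 t/h = 14950.8 kW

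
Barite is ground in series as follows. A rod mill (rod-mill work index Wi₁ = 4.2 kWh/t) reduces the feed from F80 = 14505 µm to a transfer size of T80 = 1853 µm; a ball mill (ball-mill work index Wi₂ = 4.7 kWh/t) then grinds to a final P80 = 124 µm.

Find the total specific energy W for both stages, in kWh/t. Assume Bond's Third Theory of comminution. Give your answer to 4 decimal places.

W = 3.7558 kWh/t

W = 10 Wi (P80^-0.5 − F80^-0.5)
Stage 1 (14505→1853 µm, Wi₁=4.2): W₁ = 10·4.2·(0.023231 − 0.008303) = 0.6270 kWh/t
Stage 2 (1853→124 µm, Wi₂=4.7): W₂ = 10·4.7·(0.089803 − 0.023231) = 3.1289 kWh/t
W = W₁ + W₂ = 0.6270 + 3.1289 = 3.7558 kWh/t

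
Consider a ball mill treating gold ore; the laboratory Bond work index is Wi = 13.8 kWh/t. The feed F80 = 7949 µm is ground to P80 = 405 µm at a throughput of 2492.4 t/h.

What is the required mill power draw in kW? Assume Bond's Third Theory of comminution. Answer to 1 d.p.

P = 13233.3 kW

W = 10·Wi·[P80^(−½) − F80^(−½)]
W = 10·13.8·(1/√405 − 1/√7949) = 10·13.8·(0.038474) = 5.3094 kWh/t
P = W·T = 5.3094·2492.4 = 13233.3 kW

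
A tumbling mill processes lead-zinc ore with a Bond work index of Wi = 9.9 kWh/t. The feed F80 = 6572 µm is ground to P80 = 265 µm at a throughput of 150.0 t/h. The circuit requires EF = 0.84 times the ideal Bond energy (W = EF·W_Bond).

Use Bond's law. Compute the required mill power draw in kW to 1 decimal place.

W_Bond = 10·Wi·(1/√P₈₀ − 1/√F₈₀)
W = 10·9.9·(1/√265 − 1/√6572) = 10·9.9·(0.049094) = 4.8603 kWh/t
W_actual = 0.84 × 4.8603 = 4.0827 kWh/t
Power = W × throughput = 4.0827 kWh/t × 150.0 t/h = 612.4 kW

P = 612.4 kW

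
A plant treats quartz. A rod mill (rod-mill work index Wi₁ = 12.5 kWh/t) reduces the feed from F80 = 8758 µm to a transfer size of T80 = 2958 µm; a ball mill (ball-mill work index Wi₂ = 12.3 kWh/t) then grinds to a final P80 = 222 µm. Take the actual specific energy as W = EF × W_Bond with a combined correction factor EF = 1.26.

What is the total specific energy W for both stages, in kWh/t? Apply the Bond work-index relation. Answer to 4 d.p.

W = 10·Wi·[P80^(−½) − F80^(−½)]
Stage 1 (8758→2958 µm, Wi₁=12.5): W₁ = 10·12.5·(0.018387 − 0.010686) = 0.9626 kWh/t
Stage 2 (2958→222 µm, Wi₂=12.3): W₂ = 10·12.3·(0.067116 − 0.018387) = 5.9937 kWh/t
W = W₁ + W₂ = 0.9626 + 5.9937 = 6.9563 kWh/t
W_actual = 1.26 × 6.9563 = 8.7649 kWh/t

W = 8.7649 kWh/t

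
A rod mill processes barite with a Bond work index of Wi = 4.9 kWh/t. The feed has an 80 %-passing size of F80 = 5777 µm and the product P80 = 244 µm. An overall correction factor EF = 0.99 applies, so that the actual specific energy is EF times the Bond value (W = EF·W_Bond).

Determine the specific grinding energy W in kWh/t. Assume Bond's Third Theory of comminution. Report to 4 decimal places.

Bond:  W = 10 Wi (1/√P − 1/√F)
1/√244 = 0.064018;  1/√5777 = 0.013157
W = 10·4.9·(0.064018 − 0.013157) = 2.4922 kWh/t
With EF = 0.99: W = 2.4922·0.99 = 2.4673 kWh/t

W = 2.4673 kWh/t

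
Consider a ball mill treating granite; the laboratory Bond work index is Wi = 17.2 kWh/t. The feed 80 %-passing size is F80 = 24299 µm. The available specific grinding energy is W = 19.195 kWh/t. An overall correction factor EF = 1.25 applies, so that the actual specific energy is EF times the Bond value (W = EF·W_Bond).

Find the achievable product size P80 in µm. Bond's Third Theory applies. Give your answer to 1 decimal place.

P80 = 109.2 µm

W = 10 Wi (P80^-0.5 − F80^-0.5)
W_Bond = W / EF = 19.195 / 1.25 = 15.3560 kWh/t
1/√P80 = 1/√F80 + W_Bond/(10·Wi)
  = 15.3560/(10·17.2) + 1/√24299 = 0.089279 + 0.006415 = 0.095694
P80 = (1/0.095694)² = 10.4500² = 109.20 µm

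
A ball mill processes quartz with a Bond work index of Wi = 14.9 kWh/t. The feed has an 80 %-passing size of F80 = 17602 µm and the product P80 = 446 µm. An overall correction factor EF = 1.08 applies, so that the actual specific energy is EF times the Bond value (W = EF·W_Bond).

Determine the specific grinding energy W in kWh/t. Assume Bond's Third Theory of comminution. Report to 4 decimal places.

W = 6.4069 kWh/t

W = 10 Wi (1/√P80 − 1/√F80)  [Bond]
1/√446 = 0.047351;  1/√17602 = 0.007537
W = 10·14.9·(0.047351 − 0.007537) = 5.9323 kWh/t
With EF = 1.08: W = 5.9323·1.08 = 6.4069 kWh/t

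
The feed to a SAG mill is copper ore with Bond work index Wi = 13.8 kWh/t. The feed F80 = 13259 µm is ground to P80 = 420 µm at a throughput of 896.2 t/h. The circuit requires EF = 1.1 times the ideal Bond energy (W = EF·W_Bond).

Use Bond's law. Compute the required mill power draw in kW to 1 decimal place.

W = 10 Wi (1/√P80 − 1/√F80)  [Bond]
W = 10·13.8·(1/√420 − 1/√13259) = 10·13.8·(0.040111) = 5.5353 kWh/t
W_actual = 1.1 × 5.5353 = 6.0888 kWh/t
P = W·T = 6.0888·896.2 = 5456.8 kW

P = 5456.8 kW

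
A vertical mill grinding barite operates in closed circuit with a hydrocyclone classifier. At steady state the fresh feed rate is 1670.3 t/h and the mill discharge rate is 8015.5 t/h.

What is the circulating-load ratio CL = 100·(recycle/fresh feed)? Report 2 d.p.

CL = 379.88 %

Mill node: discharge = fresh + recycle.
R = M − F = 8015.5 − 1670.3 = 6345.2 t/h
CL = 100·R/F = 100·6345.2/1670.3 = 379.88 %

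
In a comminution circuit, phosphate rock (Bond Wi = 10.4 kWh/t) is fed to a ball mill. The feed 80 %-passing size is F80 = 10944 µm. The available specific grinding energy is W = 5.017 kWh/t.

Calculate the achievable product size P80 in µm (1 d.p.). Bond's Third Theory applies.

W = 10 Wi / √P80 − 10 Wi / √F80
⇒ 1/√P80 = W/(10 Wi) + 1/√F80
  = 5.0170/(10·10.4) + 1/√10944 = 0.048240 + 0.009559 = 0.057799
P80 = (1/0.057799)² = 17.3012² = 299.33 µm

P80 = 299.3 µm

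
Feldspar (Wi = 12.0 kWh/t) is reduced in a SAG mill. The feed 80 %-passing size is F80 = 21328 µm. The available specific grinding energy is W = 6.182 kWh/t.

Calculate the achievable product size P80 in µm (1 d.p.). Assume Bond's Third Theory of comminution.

P80 = 293.6 µm

Bond: W = 10·Wi·(1/√P80 − 1/√F80)
P80^(−½) = W/(10 Wi) + F80^(−½)
  = 6.1820/(10·12.0) + 1/√21328 = 0.051517 + 0.006847 = 0.058364
P80 = (1/0.058364)² = 17.1338² = 293.57 µm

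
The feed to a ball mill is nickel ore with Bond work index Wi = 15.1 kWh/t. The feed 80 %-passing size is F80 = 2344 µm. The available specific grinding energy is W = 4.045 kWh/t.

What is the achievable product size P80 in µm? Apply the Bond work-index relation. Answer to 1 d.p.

P80 = 444.3 µm

Bond:  W = 10 Wi (1/√P − 1/√F)
P80^(−½) = W/(10 Wi) + F80^(−½)
  = 4.0450/(10·15.1) + 1/√2344 = 0.026788 + 0.020655 = 0.047443
P80 = (1/0.047443)² = 21.0780² = 444.28 µm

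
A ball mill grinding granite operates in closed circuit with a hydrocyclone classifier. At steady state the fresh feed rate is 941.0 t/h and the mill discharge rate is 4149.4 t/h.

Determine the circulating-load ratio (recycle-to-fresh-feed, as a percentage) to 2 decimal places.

CL = 340.96 %

Mill node: discharge = fresh + recycle.
R = M − F = 4149.4 − 941.0 = 3208.4 t/h
CL = 100·R/F = 100·3208.4/941.0 = 340.96 %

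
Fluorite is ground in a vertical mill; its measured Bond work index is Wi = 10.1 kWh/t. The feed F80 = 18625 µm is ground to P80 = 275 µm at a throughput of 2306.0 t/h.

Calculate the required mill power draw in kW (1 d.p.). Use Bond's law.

W = 10·Wi·(P80^(-½) − F80^(-½))
W = 10·10.1·(1/√275 − 1/√18625) = 10·10.1·(0.052975) = 5.3505 kWh/t
Mill draw = 5.3505 × 2306.0 = 12338.2 kW

P = 12338.2 kW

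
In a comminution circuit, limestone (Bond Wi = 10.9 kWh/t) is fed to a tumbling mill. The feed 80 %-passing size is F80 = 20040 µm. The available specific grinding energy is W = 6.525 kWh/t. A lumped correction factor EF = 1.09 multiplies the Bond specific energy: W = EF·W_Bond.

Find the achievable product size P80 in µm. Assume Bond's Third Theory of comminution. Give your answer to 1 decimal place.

Bond:  W = 10 Wi (1/√P − 1/√F)
W_Bond = W / EF = 6.525 / 1.09 = 5.9862 kWh/t
P80^-0.5 = F80^-0.5 + W_Bond/(10 Wi)
  = 5.9862/(10·10.9) + 1/√20040 = 0.054920 + 0.007064 = 0.061984
P80 = (1/0.061984)² = 16.1333² = 260.28 µm

P80 = 260.3 µm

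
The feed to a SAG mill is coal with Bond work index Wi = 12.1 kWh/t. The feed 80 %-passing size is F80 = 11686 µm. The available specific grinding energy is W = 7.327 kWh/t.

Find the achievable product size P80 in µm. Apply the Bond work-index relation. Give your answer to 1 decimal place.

Bond: W = 10·Wi·(1/√P80 − 1/√F80)
P80^-0.5 = F80^-0.5 + W/(10 Wi)
  = 7.3270/(10·12.1) + 1/√11686 = 0.060554 + 0.009251 = 0.069804
P80 = (1/0.069804)² = 14.3258² = 205.23 µm

P80 = 205.2 µm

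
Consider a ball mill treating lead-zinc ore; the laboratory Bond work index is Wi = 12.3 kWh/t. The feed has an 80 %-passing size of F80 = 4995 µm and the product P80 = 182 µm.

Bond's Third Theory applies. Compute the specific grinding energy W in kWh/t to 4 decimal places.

W = 7.3770 kWh/t

Bond:  W = 10 Wi (1/√P − 1/√F)
1/√182 = 0.074125;  1/√4995 = 0.014149
W = 10·12.3·(0.074125 − 0.014149) = 7.3770 kWh/t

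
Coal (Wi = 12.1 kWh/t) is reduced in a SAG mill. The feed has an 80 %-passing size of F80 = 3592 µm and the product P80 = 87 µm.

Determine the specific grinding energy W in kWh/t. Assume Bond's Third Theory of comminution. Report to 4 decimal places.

W = 10·Wi·(P80^(-½) − F80^(-½))
1/√87 = 0.107211;  1/√3592 = 0.016685
W = 10·12.1·(0.107211 − 0.016685) = 10.9537 kWh/t

W = 10.9537 kWh/t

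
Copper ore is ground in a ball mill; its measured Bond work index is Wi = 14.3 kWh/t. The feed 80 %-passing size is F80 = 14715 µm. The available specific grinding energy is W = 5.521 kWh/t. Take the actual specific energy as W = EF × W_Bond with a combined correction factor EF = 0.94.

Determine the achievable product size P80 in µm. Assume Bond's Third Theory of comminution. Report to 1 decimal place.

P80 = 411.2 µm

W = 10 Wi (1/√P80 − 1/√F80)  [Bond]
W_Bond = W / EF = 5.521 / 0.94 = 5.8734 kWh/t
⇒ 1/√P80 = W_Bond/(10 Wi) + 1/√F80
  = 5.8734/(10·14.3) + 1/√14715 = 0.041073 + 0.008244 = 0.049316
P80 = (1/0.049316)² = 20.2772² = 411.17 µm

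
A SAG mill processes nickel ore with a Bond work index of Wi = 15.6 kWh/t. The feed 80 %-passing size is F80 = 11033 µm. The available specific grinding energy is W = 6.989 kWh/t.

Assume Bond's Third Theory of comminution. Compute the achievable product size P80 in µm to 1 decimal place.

P80 = 338.9 µm

Bond:  W = 10 Wi (1/√P − 1/√F)
P80^-0.5 = F80^-0.5 + W/(10 Wi)
  = 6.9890/(10·15.6) + 1/√11033 = 0.044801 + 0.009520 = 0.054322
P80 = (1/0.054322)² = 18.4089² = 338.89 µm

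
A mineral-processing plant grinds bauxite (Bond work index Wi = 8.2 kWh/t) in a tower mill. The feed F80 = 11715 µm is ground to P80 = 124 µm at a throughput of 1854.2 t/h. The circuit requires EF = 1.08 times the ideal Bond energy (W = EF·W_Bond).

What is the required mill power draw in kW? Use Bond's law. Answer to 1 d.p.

P = 13229.2 kW

Bond:  W = 10 Wi (1/√P − 1/√F)
W = 10·8.2·(1/√124 − 1/√11715) = 10·8.2·(0.080564) = 6.6062 kWh/t
W_actual = 1.08 × 6.6062 = 7.1347 kWh/t
P = W·T = 7.1347·1854.2 = 13229.2 kW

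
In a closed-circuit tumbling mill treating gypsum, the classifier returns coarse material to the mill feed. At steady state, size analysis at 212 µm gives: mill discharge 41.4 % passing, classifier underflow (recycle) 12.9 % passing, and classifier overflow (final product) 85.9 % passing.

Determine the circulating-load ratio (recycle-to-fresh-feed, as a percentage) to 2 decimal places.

Mass balance on the −212 µm fraction:
(1+r)d = ru + o → r = (o−d)/(d−u)
r = (85.9 − 41.4)/(41.4 − 12.9) = 44.5/28.5 = 1.5614
CL = 100·r = 156.14 %

CL = 156.14 %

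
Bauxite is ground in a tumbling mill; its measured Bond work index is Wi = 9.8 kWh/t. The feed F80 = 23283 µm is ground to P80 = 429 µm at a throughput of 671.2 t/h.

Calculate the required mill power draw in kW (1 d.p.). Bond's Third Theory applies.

P = 2744.7 kW

W = 10 Wi / √P80 − 10 Wi / √F80
W = 10·9.8·(1/√429 − 1/√23283) = 10·9.8·(0.041727) = 4.0892 kWh/t
Mill draw = 4.0892 × 671.2 = 2744.7 kW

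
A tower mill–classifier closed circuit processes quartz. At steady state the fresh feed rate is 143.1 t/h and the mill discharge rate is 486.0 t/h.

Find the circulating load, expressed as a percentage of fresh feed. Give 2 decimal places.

CL = 239.62 %

M = F + R at steady state, so:
R = M − F = 486.0 − 143.1 = 342.9 t/h
CL = 100·R/F = 100·342.9/143.1 = 239.62 %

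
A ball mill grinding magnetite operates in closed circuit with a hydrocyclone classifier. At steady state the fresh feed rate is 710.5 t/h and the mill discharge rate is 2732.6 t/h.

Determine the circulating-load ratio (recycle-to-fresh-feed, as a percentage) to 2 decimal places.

Discharge = new feed + return, hence
R = M − F = 2732.6 − 710.5 = 2022.1 t/h
CL = 100·R/F = 100·2022.1/710.5 = 284.60 %

CL = 284.60 %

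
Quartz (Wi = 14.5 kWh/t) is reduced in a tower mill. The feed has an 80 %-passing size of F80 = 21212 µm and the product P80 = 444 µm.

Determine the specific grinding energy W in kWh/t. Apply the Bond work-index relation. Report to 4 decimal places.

Bond:  W = 10 Wi (1/√P − 1/√F)
1/√444 = 0.047458;  1/√21212 = 0.006866
W = 10·14.5·(0.047458 − 0.006866) = 5.8858 kWh/t

W = 5.8858 kWh/t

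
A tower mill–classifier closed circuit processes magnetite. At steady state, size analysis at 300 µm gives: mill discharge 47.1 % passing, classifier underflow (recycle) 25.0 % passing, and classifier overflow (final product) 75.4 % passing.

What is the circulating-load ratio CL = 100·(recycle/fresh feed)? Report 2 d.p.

Two-product formula at 300 µm:
(1+r)·d = r·u + o ⇒ r = (o−d)/(d−u)
r = (75.4 − 47.1)/(47.1 − 25.0) = 28.3/22.1 = 1.2805
CL = 100·r = 128.05 %

CL = 128.05 %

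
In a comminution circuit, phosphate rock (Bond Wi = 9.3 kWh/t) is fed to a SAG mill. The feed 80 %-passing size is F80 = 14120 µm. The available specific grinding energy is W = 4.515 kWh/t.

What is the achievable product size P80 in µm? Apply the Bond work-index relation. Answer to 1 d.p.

P80 = 308.2 µm

W = 10·Wi·(P80^(-½) − F80^(-½))
⇒ 1/√P80 = W/(10 Wi) + 1/√F80
  = 4.5150/(10·9.3) + 1/√14120 = 0.048548 + 0.008416 = 0.056964
P80 = (1/0.056964)² = 17.5550² = 308.18 µm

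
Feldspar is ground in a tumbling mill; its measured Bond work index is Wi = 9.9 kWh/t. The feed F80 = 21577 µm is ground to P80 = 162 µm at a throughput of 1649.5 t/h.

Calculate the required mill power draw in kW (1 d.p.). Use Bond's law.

W = 10 Wi (P80^-0.5 − F80^-0.5)
W = 10·9.9·(1/√162 − 1/√21577) = 10·9.9·(0.071760) = 7.1042 kWh/t
P = W·T = 7.1042·1649.5 = 11718.4 kW

P = 11718.4 kW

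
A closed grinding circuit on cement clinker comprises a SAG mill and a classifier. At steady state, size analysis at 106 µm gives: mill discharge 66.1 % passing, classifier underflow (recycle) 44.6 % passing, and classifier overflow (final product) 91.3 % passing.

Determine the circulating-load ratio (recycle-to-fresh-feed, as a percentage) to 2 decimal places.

CL = 117.21 %

Let r = R/F. Size balance at 106 µm:
(1+r)·d = r·u + o ⇒ r = (o−d)/(d−u)
r = (91.3 − 66.1)/(66.1 − 44.6) = 25.2/21.5 = 1.1721
CL = 100·r = 117.21 %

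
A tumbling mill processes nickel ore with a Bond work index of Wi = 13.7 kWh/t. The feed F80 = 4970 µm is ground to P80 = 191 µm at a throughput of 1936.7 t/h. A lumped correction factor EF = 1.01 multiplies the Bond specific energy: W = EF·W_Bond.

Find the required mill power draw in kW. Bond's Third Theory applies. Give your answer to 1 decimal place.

P = 15589.2 kW

W = 10·Wi·(P80^(-½) − F80^(-½))
W = 10·13.7·(1/√191 − 1/√4970) = 10·13.7·(0.058173) = 7.9697 kWh/t
Corrected W = EF·W_Bond = 1.01·7.9697 = 8.0494 kWh/t
Power = W × throughput = 8.0494 kWh/t × 1936.7 t/h = 15589.2 kW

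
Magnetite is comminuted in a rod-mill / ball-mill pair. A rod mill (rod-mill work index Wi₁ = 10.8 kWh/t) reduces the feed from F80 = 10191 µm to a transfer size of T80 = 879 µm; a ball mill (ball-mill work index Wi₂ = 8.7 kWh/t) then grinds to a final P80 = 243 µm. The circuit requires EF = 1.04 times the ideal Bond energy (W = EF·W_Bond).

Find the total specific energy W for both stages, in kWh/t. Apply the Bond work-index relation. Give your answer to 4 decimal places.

W = 10 Wi / √P80 − 10 Wi / √F80
Stage 1 (10191→879 µm, Wi₁=10.8): W₁ = 10·10.8·(0.033729 − 0.009906) = 2.5729 kWh/t
Stage 2 (879→243 µm, Wi₂=8.7): W₂ = 10·8.7·(0.064150 − 0.033729) = 2.6466 kWh/t
W = W₁ + W₂ = 2.5729 + 2.6466 = 5.2195 kWh/t
Corrected W = EF·W_Bond = 1.04·5.2195 = 5.4283 kWh/t

W = 5.4283 kWh/t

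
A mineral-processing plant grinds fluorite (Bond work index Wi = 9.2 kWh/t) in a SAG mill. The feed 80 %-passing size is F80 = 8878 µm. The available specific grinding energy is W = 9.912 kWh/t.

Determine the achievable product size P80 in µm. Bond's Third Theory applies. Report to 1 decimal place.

P80 = 71.4 µm

W = 10·Wi·[P80^(−½) − F80^(−½)]
1/√P80 = 1/√F80 + W/(10·Wi)
  = 9.9120/(10·9.2) + 1/√8878 = 0.107739 + 0.010613 = 0.118352
P80 = (1/0.118352)² = 8.4494² = 71.39 µm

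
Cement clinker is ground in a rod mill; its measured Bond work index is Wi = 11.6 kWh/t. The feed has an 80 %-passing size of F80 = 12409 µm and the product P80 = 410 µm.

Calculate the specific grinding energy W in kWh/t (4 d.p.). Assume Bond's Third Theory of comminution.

Bond: W = 10·Wi·(1/√P80 − 1/√F80)
1/√410 = 0.049386;  1/√12409 = 0.008977
W = 10·11.6·(0.049386 − 0.008977) = 4.6875 kWh/t

W = 4.6875 kWh/t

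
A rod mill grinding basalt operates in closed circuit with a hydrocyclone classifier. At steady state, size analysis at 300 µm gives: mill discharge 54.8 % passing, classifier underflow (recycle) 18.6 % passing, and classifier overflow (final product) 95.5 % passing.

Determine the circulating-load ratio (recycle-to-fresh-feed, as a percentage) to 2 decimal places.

Balance %-passing 300 µm (r = R/F):
(1+r)d = ru + o → r = (o−d)/(d−u)
r = (95.5 − 54.8)/(54.8 − 18.6) = 40.7/36.2 = 1.1243
CL = 100·r = 112.43 %

CL = 112.43 %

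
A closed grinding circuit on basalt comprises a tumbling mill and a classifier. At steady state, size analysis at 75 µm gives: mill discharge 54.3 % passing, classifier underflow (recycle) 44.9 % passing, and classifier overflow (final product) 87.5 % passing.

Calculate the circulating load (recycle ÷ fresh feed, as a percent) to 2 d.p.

Classifier node, passing 75 µm:
(1+r)d = ru + o → r = (o−d)/(d−u)
r = (87.5 − 54.3)/(54.3 − 44.9) = 33.2/9.4 = 3.5319
CL = 100·r = 353.19 %

CL = 353.19 %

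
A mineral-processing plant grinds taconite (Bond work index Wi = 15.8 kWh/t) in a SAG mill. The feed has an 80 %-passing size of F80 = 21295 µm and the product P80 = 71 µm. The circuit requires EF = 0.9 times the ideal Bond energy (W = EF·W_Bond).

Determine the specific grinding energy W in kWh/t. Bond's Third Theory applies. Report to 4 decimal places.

W = 10 Wi (1/√P80 − 1/√F80)  [Bond]
1/√71 = 0.118678;  1/√21295 = 0.006853
W = 10·15.8·(0.118678 − 0.006853) = 17.6684 kWh/t
W_actual = 0.9 × 17.6684 = 15.9016 kWh/t

W = 15.9016 kWh/t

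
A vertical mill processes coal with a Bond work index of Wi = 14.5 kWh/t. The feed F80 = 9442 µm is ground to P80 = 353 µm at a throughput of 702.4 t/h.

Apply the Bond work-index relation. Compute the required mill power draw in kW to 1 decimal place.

Bond: W = 10·Wi·(1/√P80 − 1/√F80)
W = 10·14.5·(1/√353 − 1/√9442) = 10·14.5·(0.042933) = 6.2253 kWh/t
Power = W × throughput = 6.2253 kWh/t × 702.4 t/h = 4372.7 kW

P = 4372.7 kW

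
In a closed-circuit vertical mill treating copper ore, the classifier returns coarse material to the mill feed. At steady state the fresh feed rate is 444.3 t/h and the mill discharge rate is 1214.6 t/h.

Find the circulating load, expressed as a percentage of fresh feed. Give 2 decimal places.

M = F + R at steady state, so:
R = M − F = 1214.6 − 444.3 = 770.3 t/h
CL = 100·R/F = 100·770.3/444.3 = 173.37 %

CL = 173.37 %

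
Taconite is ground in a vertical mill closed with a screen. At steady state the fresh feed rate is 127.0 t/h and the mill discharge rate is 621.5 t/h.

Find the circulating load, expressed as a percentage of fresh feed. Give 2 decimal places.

Steady state: M = F + R.
R = M − F = 621.5 − 127.0 = 494.5 t/h
CL = 100·R/F = 100·494.5/127.0 = 389.37 %

CL = 389.37 %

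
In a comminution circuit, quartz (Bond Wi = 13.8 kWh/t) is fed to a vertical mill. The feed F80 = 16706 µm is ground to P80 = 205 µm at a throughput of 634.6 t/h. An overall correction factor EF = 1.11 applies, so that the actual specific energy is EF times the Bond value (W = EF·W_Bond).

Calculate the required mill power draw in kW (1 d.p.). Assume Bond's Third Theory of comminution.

W_Bond = 10·Wi·(1/√P₈₀ − 1/√F₈₀)
W = 10·13.8·(1/√205 − 1/√16706) = 10·13.8·(0.062106) = 8.5707 kWh/t
With EF = 1.11: W = 8.5707·1.11 = 9.5134 kWh/t
Power = W × throughput = 9.5134 kWh/t × 634.6 t/h = 6037.2 kW

P = 6037.2 kW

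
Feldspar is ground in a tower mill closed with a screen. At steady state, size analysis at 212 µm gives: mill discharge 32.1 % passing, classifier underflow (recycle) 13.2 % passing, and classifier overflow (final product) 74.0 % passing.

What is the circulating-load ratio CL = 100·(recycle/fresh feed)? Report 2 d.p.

CL = 221.69 %

Balance %-passing 212 µm (r = R/F):
d + r·d = r·u + o → r(d−u) = o−d
r = (74.0 − 32.1)/(32.1 − 13.2) = 41.9/18.9 = 2.2169
CL = 100·r = 221.69 %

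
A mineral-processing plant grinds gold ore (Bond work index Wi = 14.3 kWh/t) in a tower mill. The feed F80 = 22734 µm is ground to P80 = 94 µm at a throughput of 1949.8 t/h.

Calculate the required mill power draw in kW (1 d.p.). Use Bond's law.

P = 26909.0 kW

W = 10 Wi (1/√P80 − 1/√F80)  [Bond]
W = 10·14.3·(1/√94 − 1/√22734) = 10·14.3·(0.096510) = 13.8009 kWh/t
P = W·T = 13.8009·1949.8 = 26909.0 kW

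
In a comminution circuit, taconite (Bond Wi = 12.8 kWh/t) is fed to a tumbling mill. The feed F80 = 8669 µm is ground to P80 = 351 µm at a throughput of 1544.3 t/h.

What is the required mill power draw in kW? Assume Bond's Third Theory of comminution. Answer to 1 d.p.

P = 8427.8 kW

W_Bond = 10·Wi·(1/√P₈₀ − 1/√F₈₀)
W = 10·12.8·(1/√351 − 1/√8669) = 10·12.8·(0.042636) = 5.4574 kWh/t
Mill draw = 5.4574 × 1544.3 = 8427.8 kW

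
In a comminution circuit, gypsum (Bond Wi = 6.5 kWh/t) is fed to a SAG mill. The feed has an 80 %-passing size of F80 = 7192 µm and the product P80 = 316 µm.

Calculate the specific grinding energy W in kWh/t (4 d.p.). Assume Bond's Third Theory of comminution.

W_Bond = 10·Wi·(1/√P₈₀ − 1/√F₈₀)
1/√316 = 0.056254;  1/√7192 = 0.011792
W = 10·6.5·(0.056254 − 0.011792) = 2.8901 kWh/t

W = 2.8901 kWh/t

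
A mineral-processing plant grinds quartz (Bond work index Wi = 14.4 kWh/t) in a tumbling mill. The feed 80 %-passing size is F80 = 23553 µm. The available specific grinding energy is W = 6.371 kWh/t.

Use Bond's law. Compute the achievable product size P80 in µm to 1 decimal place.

Bond:  W = 10 Wi (1/√P − 1/√F)
⇒ 1/√P80 = W/(10 Wi) + 1/√F80
  = 6.3710/(10·14.4) + 1/√23553 = 0.044243 + 0.006516 = 0.050759
P80 = (1/0.050759)² = 19.7009² = 388.13 µm

P80 = 388.1 µm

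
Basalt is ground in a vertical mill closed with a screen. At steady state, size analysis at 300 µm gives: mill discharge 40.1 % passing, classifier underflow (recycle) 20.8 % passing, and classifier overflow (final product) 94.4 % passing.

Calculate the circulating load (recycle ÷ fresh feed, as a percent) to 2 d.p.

CL = 281.35 %

Mass balance on the −300 µm fraction:
(1+r)d = ru + o → r = (o−d)/(d−u)
r = (94.4 − 40.1)/(40.1 − 20.8) = 54.3/19.3 = 2.8135
CL = 100·r = 281.35 %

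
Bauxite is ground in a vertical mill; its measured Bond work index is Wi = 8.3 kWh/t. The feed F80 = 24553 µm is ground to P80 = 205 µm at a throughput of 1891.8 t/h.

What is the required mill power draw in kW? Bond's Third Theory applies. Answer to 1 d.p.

W = 10 Wi / √P80 − 10 Wi / √F80
W = 10·8.3·(1/√205 − 1/√24553) = 10·8.3·(0.063461) = 5.2673 kWh/t
P_mill = W·ṁ = 5.2673·1891.8 = 9964.6 kW

P = 9964.6 kW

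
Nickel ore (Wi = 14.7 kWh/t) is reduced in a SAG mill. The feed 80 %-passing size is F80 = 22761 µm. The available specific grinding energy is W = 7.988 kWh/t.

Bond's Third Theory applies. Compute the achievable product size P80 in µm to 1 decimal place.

P80 = 269.0 µm

W_Bond = 10·Wi·(1/√P₈₀ − 1/√F₈₀)
1/√P80 = 1/√F80 + W/(10·Wi)
  = 7.9880/(10·14.7) + 1/√22761 = 0.054340 + 0.006628 = 0.060968
P80 = (1/0.060968)² = 16.4019² = 269.02 µm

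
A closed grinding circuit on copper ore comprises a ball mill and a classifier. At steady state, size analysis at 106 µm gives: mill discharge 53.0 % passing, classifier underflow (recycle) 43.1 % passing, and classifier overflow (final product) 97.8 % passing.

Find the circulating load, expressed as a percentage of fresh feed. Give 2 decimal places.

Let r = R/F. Size balance at 106 µm:
Fd + Rd = Ru + Fo ⇒ R/F = (o−d)/(d−u)
r = (97.8 − 53.0)/(53.0 − 43.1) = 44.8/9.9 = 4.5253
CL = 100·r = 452.53 %

CL = 452.53 %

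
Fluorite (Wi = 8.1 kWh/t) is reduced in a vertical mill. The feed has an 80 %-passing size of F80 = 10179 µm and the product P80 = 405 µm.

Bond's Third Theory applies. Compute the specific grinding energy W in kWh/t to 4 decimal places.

W = 3.2221 kWh/t

W = 10 Wi (1/√P80 − 1/√F80)  [Bond]
1/√405 = 0.049690;  1/√10179 = 0.009912
W = 10·8.1·(0.049690 − 0.009912) = 3.2221 kWh/t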